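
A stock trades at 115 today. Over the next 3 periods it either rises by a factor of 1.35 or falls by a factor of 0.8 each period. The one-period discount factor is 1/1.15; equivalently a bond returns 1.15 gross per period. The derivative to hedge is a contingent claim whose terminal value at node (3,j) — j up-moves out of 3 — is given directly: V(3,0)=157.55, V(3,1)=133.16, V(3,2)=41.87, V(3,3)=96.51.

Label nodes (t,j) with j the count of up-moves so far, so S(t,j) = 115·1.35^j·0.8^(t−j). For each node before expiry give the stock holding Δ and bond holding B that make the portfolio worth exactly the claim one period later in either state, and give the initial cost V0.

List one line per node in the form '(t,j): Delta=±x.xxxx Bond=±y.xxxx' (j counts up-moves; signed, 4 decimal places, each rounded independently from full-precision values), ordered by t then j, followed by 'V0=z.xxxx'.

(0,0): Delta=-0.2791 Bond=87.6978
(1,0): Delta=-1.1508 Bond=181.0430
(1,1): Delta=0.0160 Bond=55.0292
(2,0): Delta=-0.6025 Bond=167.8490
(2,1): Delta=-1.3364 Bond=231.2569
(2,2): Delta=0.4740 Bond=-32.7012
V0=55.5986

Since d<R<u, set p* = (R−d)/(u−d) = 0.6364; price each node as the discounted p*-expectation of its children.
Terminal values V(3,·): V(3,0)=157.5500, V(3,1)=133.1600, V(3,2)=41.8700, V(3,3)=96.5100
Node (2,0) S=73.6000: V=(p*·133.1600+(1−p*)·157.5500)/1.15=123.5036; Δ=(133.1600−157.5500)/(99.3600−58.8800)=-0.6025; B=V−Δ·S=167.8490
Node (2,1) S=124.2000: V=(p*·41.8700+(1−p*)·133.1600)/1.15=65.2751; Δ=(41.8700−133.1600)/(167.6700−99.3600)=-1.3364; B=V−Δ·S=231.2569
Node (2,2) S=209.5875: V=(p*·96.5100+(1−p*)·41.8700)/1.15=66.6443; Δ=(96.5100−41.8700)/(282.9431−167.6700)=0.4740; B=V−Δ·S=-32.7012
Node (1,0) S=92.0000: V=(p*·65.2751+(1−p*)·123.5036)/1.15=75.1731; Δ=(65.2751−123.5036)/(124.2000−73.6000)=-1.1508; B=V−Δ·S=181.0430
Node (1,1) S=155.2500: V=(p*·66.6443+(1−p*)·65.2751)/1.15=57.5186; Δ=(66.6443−65.2751)/(209.5875−124.2000)=0.0160; B=V−Δ·S=55.0292
Node (0,0) S=115.0000: V=(p*·57.5186+(1−p*)·75.1731)/1.15=55.5986; Δ=(57.5186−75.1731)/(155.2500−92.0000)=-0.2791; B=V−Δ·S=87.6978
Check: Δ(0,0)·S0 + B(0,0) = 55.5986 = V0.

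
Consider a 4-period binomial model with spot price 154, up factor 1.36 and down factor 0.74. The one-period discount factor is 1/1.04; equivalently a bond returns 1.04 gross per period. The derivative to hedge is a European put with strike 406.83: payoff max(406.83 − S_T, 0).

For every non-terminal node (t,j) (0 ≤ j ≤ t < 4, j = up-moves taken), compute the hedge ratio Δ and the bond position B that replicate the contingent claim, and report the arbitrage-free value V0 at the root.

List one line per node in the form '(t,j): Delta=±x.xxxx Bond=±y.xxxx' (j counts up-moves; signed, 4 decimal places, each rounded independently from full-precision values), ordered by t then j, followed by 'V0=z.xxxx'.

Since d<R<u, set p* = (R−d)/(u−d) = 0.4839; price each node as the discounted p*-expectation of its children.
Terminal payoffs: V(4,0)=360.6507, V(4,1)=321.9599, V(4,2)=250.8525, V(4,3)=120.1686, V(4,4)=0.0000
Node (3,0) S=62.4045: V=(p*·321.9599+(1−p*)·360.6507)/1.04=328.7782; Δ=(321.9599−360.6507)/(84.8701−46.1793)=-1.0000; B=V−Δ·S=391.1827
Node (3,1) S=114.6893: V=(p*·250.8525+(1−p*)·321.9599)/1.04=276.4933; Δ=(250.8525−321.9599)/(155.9775−84.8701)=-1.0000; B=V−Δ·S=391.1827
Node (3,2) S=210.7804: V=(p*·120.1686+(1−p*)·250.8525)/1.04=180.4023; Δ=(120.1686−250.8525)/(286.6614−155.9775)=-1.0000; B=V−Δ·S=391.1827
Node (3,3) S=387.3802: V=(p*·0.0000+(1−p*)·120.1686)/1.04=59.6370; Δ=(0.0000−120.1686)/(526.8371−286.6614)=-0.5003; B=V−Δ·S=253.4574
Node (2,0) S=84.3304: V=(p*·276.4933+(1−p*)·328.7782)/1.04=291.8068; Δ=(276.4933−328.7782)/(114.6893−62.4045)=-1.0000; B=V−Δ·S=376.1372
Node (2,1) S=154.9856: V=(p*·180.4023+(1−p*)·276.4933)/1.04=221.1516; Δ=(180.4023−276.4933)/(210.7804−114.6893)=-1.0000; B=V−Δ·S=376.1372
Node (2,2) S=284.8384: V=(p*·59.6370+(1−p*)·180.4023)/1.04=117.2764; Δ=(59.6370−180.4023)/(387.3802−210.7804)=-0.6838; B=V−Δ·S=312.0591
Node (1,0) S=113.9600: V=(p*·221.1516+(1−p*)·291.8068)/1.04=247.7104; Δ=(221.1516−291.8068)/(154.9856−84.3304)=-1.0000; B=V−Δ·S=361.6704
Node (1,1) S=209.4400: V=(p*·117.2764+(1−p*)·221.1516)/1.04=164.3168; Δ=(117.2764−221.1516)/(284.8384−154.9856)=-0.7999; B=V−Δ·S=331.8574
Node (0,0) S=154.0000: V=(p*·164.3168+(1−p*)·247.7104)/1.04=199.3833; Δ=(164.3168−247.7104)/(209.4400−113.9600)=-0.8734; B=V−Δ·S=333.8892
Root portfolio cost Δ·154+B reproduces V0=199.3833.

(0,0): Delta=-0.8734 Bond=333.8892
(1,0): Delta=-1.0000 Bond=361.6704
(1,1): Delta=-0.7999 Bond=331.8574
(2,0): Delta=-1.0000 Bond=376.1372
(2,1): Delta=-1.0000 Bond=376.1372
(2,2): Delta=-0.6838 Bond=312.0591
(3,0): Delta=-1.0000 Bond=391.1827
(3,1): Delta=-1.0000 Bond=391.1827
(3,2): Delta=-1.0000 Bond=391.1827
(3,3): Delta=-0.5003 Bond=253.4574
V0=199.3833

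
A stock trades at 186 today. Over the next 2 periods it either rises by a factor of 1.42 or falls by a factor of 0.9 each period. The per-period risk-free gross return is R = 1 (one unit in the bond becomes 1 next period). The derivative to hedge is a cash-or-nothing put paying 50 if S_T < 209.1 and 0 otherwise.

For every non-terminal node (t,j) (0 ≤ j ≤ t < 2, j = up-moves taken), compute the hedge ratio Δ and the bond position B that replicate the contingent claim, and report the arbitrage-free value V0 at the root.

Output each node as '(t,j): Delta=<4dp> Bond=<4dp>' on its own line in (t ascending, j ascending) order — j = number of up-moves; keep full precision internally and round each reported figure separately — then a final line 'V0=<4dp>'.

The replicating-portfolio and risk-neutral prices coincide; use p* = (1−0.9)/(1.42−0.9) = 0.1923 for the latter.
Payoff layer (t=2): V(2,0)=50.0000, V(2,1)=0.0000, V(2,2)=0.0000
(1,0): S=167.4000. Δ = (V_up−V_dn)/(S_up−S_dn) = (0.0000−50.0000)/(237.7080−150.6600) = -0.5744. V = [p*·0.0000 + (1−p*)·50.0000]/1 = 40.3846. B = V − Δ·S = 136.5385.
(1,1): S=264.1200. Δ = (V_up−V_dn)/(S_up−S_dn) = (0.0000−0.0000)/(375.0504−237.7080) = 0.0000. V = [p*·0.0000 + (1−p*)·0.0000]/1 = 0.0000. B = V − Δ·S = 0.0000.
(0,0): S=186.0000. Δ = (V_up−V_dn)/(S_up−S_dn) = (0.0000−40.3846)/(264.1200−167.4000) = -0.4175. V = [p*·0.0000 + (1−p*)·40.3846]/1 = 32.6183. B = V − Δ·S = 110.2811.
Root portfolio cost Δ·186+B reproduces V0=32.6183.

(0,0): Delta=-0.4175 Bond=110.2811
(1,0): Delta=-0.5744 Bond=136.5385
(1,1): Delta=0.0000 Bond=0.0000
V0=32.6183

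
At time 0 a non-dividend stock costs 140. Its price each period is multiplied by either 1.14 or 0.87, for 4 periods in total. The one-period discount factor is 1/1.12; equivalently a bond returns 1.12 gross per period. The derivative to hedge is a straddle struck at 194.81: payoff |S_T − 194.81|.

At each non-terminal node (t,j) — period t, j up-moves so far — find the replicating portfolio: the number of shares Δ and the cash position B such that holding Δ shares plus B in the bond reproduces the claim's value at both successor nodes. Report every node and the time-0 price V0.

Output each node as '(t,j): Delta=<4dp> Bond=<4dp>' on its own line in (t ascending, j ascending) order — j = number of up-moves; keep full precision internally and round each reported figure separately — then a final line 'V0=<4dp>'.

(0,0): Delta=0.2450 Bond=-11.5886
(1,0): Delta=-1.0000 Bond=138.6619
(1,1): Delta=0.3210 Bond=-25.1105
(2,0): Delta=-1.0000 Bond=155.3013
(2,1): Delta=-1.0000 Bond=155.3013
(2,2): Delta=0.4017 Bond=-42.7978
(3,0): Delta=-1.0000 Bond=173.9375
(3,1): Delta=-1.0000 Bond=173.9375
(3,2): Delta=-1.0000 Bond=173.9375
(3,3): Delta=0.4872 Bond=-65.6832
V0=22.7116

No-arbitrage ⇒ martingale measure with p* = (R−d)/(u−d) = 0.9259.
At expiry t=4: V(4,0)=114.6043, V(4,1)=89.7129, V(4,2)=57.0966, V(4,3)=14.3579, V(4,4)=41.6444
Node (3,0) S=92.1904: V=(p*·89.7129+(1−p*)·114.6043)/1.12=81.7471; Δ=(89.7129−114.6043)/(105.0971−80.2057)=-1.0000; B=V−Δ·S=173.9375
Node (3,1) S=120.8012: V=(p*·57.0966+(1−p*)·89.7129)/1.12=53.1363; Δ=(57.0966−89.7129)/(137.7134−105.0971)=-1.0000; B=V−Δ·S=173.9375
Node (3,2) S=158.2913: V=(p*·14.3579+(1−p*)·57.0966)/1.12=15.6462; Δ=(14.3579−57.0966)/(180.4521−137.7134)=-1.0000; B=V−Δ·S=173.9375
Node (3,3) S=207.4162: V=(p*·41.6444+(1−p*)·14.3579)/1.12=35.3779; Δ=(41.6444−14.3579)/(236.4544−180.4521)=0.4872; B=V−Δ·S=-65.6832
Node (2,0) S=105.9660: V=(p*·53.1363+(1−p*)·81.7471)/1.12=49.3353; Δ=(53.1363−81.7471)/(120.8012−92.1904)=-1.0000; B=V−Δ·S=155.3013
Node (2,1) S=138.8520: V=(p*·15.6462+(1−p*)·53.1363)/1.12=16.4493; Δ=(15.6462−53.1363)/(158.2913−120.8012)=-1.0000; B=V−Δ·S=155.3013
Node (2,2) S=181.9440: V=(p*·35.3779+(1−p*)·15.6462)/1.12=30.2824; Δ=(35.3779−15.6462)/(207.4162−158.2913)=0.4017; B=V−Δ·S=-42.7978
Node (1,0) S=121.8000: V=(p*·16.4493+(1−p*)·49.3353)/1.12=16.8619; Δ=(16.4493−49.3353)/(138.8520−105.9660)=-1.0000; B=V−Δ·S=138.6619
Node (1,1) S=159.6000: V=(p*·30.2824+(1−p*)·16.4493)/1.12=26.1229; Δ=(30.2824−16.4493)/(181.9440−138.8520)=0.3210; B=V−Δ·S=-25.1105
Node (0,0) S=140.0000: V=(p*·26.1229+(1−p*)·16.8619)/1.12=22.7116; Δ=(26.1229−16.8619)/(159.6000−121.8000)=0.2450; B=V−Δ·S=-11.5886
The time-0 hedge costs 22.7116, which is the no-arbitrage price.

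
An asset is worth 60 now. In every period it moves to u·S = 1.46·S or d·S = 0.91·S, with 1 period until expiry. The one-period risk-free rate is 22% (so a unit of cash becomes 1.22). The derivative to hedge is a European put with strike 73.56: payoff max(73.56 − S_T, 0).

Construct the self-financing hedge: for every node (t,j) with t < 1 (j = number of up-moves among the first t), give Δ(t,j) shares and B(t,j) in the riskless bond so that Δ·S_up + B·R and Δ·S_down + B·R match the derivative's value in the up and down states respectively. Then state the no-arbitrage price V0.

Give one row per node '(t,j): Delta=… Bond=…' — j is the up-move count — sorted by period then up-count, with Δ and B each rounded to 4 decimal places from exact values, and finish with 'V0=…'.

(0,0): Delta=-0.5745 Bond=41.2542
V0=6.7815

The replicating-portfolio and risk-neutral prices coincide; use p* = (1.22−0.91)/(1.46−0.91) = 0.5636 for the latter.
Terminal values V(1,·): V(1,0)=18.9600, V(1,1)=0.0000
Node (0,0) S=60.0000: V=(p*·0.0000+(1−p*)·18.9600)/1.22=6.7815; Δ=(0.0000−18.9600)/(87.6000−54.6000)=-0.5745; B=V−Δ·S=41.2542
The time-0 hedge costs 6.7815, which is the no-arbitrage price.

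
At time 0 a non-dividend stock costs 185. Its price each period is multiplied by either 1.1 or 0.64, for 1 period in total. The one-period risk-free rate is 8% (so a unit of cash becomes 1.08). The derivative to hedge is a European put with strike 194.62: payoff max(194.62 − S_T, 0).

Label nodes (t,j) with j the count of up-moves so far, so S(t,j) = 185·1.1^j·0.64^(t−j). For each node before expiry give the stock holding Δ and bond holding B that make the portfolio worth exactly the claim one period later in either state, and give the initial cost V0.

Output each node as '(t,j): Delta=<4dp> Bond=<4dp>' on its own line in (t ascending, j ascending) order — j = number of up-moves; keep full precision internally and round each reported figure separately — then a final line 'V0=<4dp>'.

No-arbitrage ⇒ martingale measure with p* = (R−d)/(u−d) = 0.9565.
Terminal values V(1,·): V(1,0)=76.2200, V(1,1)=0.0000
(0,0): S=185.0000. Δ = (V_up−V_dn)/(S_up−S_dn) = (0.0000−76.2200)/(203.5000−118.4000) = -0.8957. V = [p*·0.0000 + (1−p*)·76.2200]/1.08 = 3.0684. B = V − Δ·S = 168.7641.
Check: Δ(0,0)·S0 + B(0,0) = 3.0684 = V0.

(0,0): Delta=-0.8957 Bond=168.7641
V0=3.0684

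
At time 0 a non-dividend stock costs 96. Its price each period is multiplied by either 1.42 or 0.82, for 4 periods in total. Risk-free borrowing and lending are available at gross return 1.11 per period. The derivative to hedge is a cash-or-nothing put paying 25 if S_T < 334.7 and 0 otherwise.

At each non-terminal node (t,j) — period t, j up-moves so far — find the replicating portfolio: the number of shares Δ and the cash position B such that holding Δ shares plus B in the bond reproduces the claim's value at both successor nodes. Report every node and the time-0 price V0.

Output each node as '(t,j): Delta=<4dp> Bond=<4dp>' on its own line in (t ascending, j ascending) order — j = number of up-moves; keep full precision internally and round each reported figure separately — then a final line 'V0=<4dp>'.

No-arbitrage ⇒ martingale measure with p* = (R−d)/(u−d) = 0.4833.
Payoff layer (t=4): V(4,0)=25.0000, V(4,1)=25.0000, V(4,2)=25.0000, V(4,3)=25.0000, V(4,4)=0.0000
Node (3,0) S=52.9313: V=(p*·25.0000+(1−p*)·25.0000)/1.11=22.5225; Δ=(25.0000−25.0000)/(75.1625−43.4037)=0.0000; B=V−Δ·S=22.5225
Node (3,1) S=91.6616: V=(p*·25.0000+(1−p*)·25.0000)/1.11=22.5225; Δ=(25.0000−25.0000)/(130.1594−75.1625)=0.0000; B=V−Δ·S=22.5225
Node (3,2) S=158.7310: V=(p*·25.0000+(1−p*)·25.0000)/1.11=22.5225; Δ=(25.0000−25.0000)/(225.3980−130.1594)=0.0000; B=V−Δ·S=22.5225
Node (3,3) S=274.8756: V=(p*·0.0000+(1−p*)·25.0000)/1.11=11.6366; Δ=(0.0000−25.0000)/(390.3234−225.3980)=-0.1516; B=V−Δ·S=53.3033
Node (2,0) S=64.5504: V=(p*·22.5225+(1−p*)·22.5225)/1.11=20.2906; Δ=(22.5225−22.5225)/(91.6616−52.9313)=0.0000; B=V−Δ·S=20.2906
Node (2,1) S=111.7824: V=(p*·22.5225+(1−p*)·22.5225)/1.11=20.2906; Δ=(22.5225−22.5225)/(158.7310−91.6616)=0.0000; B=V−Δ·S=20.2906
Node (2,2) S=193.5744: V=(p*·11.6366+(1−p*)·22.5225)/1.11=15.5505; Δ=(11.6366−22.5225)/(274.8756−158.7310)=-0.0937; B=V−Δ·S=33.6936
Node (1,0) S=78.7200: V=(p*·20.2906+(1−p*)·20.2906)/1.11=18.2798; Δ=(20.2906−20.2906)/(111.7824−64.5504)=0.0000; B=V−Δ·S=18.2798
Node (1,1) S=136.3200: V=(p*·15.5505+(1−p*)·20.2906)/1.11=16.2158; Δ=(15.5505−20.2906)/(193.5744−111.7824)=-0.0580; B=V−Δ·S=24.1159
Node (0,0) S=96.0000: V=(p*·16.2158+(1−p*)·18.2798)/1.11=15.5695; Δ=(16.2158−18.2798)/(136.3200−78.7200)=-0.0358; B=V−Δ·S=19.0095
Check: Δ(0,0)·S0 + B(0,0) = 15.5695 = V0.

(0,0): Delta=-0.0358 Bond=19.0095
(1,0): Delta=0.0000 Bond=18.2798
(1,1): Delta=-0.0580 Bond=24.1159
(2,0): Delta=0.0000 Bond=20.2906
(2,1): Delta=0.0000 Bond=20.2906
(2,2): Delta=-0.0937 Bond=33.6936
(3,0): Delta=0.0000 Bond=22.5225
(3,1): Delta=0.0000 Bond=22.5225
(3,2): Delta=0.0000 Bond=22.5225
(3,3): Delta=-0.1516 Bond=53.3033
V0=15.5695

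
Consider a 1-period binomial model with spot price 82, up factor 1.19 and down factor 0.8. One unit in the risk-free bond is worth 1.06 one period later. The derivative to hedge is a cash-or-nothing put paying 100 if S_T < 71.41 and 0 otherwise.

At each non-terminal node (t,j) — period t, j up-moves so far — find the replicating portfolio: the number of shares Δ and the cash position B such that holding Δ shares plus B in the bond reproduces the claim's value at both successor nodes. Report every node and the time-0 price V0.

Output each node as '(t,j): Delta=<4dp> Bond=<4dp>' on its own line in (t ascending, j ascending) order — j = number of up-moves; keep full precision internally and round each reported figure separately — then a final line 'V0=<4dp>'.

(0,0): Delta=-3.1270 Bond=287.8568
V0=31.4465

No-arbitrage ⇒ martingale measure with p* = (R−d)/(u−d) = 0.6667.
Terminal payoffs: V(1,0)=100.0000, V(1,1)=0.0000
(0,0): S=82.0000. Δ = (V_up−V_dn)/(S_up−S_dn) = (0.0000−100.0000)/(97.5800−65.6000) = -3.1270. V = [p*·0.0000 + (1−p*)·100.0000]/1.06 = 31.4465. B = V − Δ·S = 287.8568.
Check: Δ(0,0)·S0 + B(0,0) = 31.4465 = V0.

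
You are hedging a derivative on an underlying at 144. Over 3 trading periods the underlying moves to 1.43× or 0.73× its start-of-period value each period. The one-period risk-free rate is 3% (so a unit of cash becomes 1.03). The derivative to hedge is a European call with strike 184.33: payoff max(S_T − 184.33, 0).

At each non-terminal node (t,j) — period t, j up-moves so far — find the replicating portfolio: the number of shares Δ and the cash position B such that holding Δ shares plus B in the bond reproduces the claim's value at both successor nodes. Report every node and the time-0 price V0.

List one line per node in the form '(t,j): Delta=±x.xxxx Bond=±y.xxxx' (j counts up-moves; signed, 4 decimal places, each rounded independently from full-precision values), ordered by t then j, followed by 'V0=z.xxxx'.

The replicating-portfolio and risk-neutral prices coincide; use p* = (1.03−0.73)/(1.43−0.73) = 0.4286 for the latter.
Terminal payoffs: V(3,0)=0.0000, V(3,1)=0.0000, V(3,2)=30.6299, V(3,3)=236.7558
(2,0): S=76.7376. Δ = (V_up−V_dn)/(S_up−S_dn) = (0.0000−0.0000)/(109.7348−56.0184) = 0.0000. V = [p*·0.0000 + (1−p*)·0.0000]/1.03 = 0.0000. B = V − Δ·S = 0.0000.
(2,1): S=150.3216. Δ = (V_up−V_dn)/(S_up−S_dn) = (30.6299−0.0000)/(214.9599−109.7348) = 0.2911. V = [p*·30.6299 + (1−p*)·0.0000]/1.03 = 12.7448. B = V − Δ·S = -31.0122.
(2,2): S=294.4656. Δ = (V_up−V_dn)/(S_up−S_dn) = (236.7558−30.6299)/(421.0858−214.9599) = 1.0000. V = [p*·236.7558 + (1−p*)·30.6299]/1.03 = 115.5044. B = V − Δ·S = -178.9612.
(1,0): S=105.1200. Δ = (V_up−V_dn)/(S_up−S_dn) = (12.7448−0.0000)/(150.3216−76.7376) = 0.1732. V = [p*·12.7448 + (1−p*)·0.0000]/1.03 = 5.3029. B = V − Δ·S = -12.9038.
(1,1): S=205.9200. Δ = (V_up−V_dn)/(S_up−S_dn) = (115.5044−12.7448)/(294.4656−150.3216) = 0.7129. V = [p*·115.5044 + (1−p*)·12.7448]/1.03 = 55.1307. B = V − Δ·S = -91.6689.
(0,0): S=144.0000. Δ = (V_up−V_dn)/(S_up−S_dn) = (55.1307−5.3029)/(205.9200−105.1200) = 0.4943. V = [p*·55.1307 + (1−p*)·5.3029]/1.03 = 25.8813. B = V − Δ·S = -45.3012.
Root portfolio cost Δ·144+B reproduces V0=25.8813.

(0,0): Delta=0.4943 Bond=-45.3012
(1,0): Delta=0.1732 Bond=-12.9038
(1,1): Delta=0.7129 Bond=-91.6689
(2,0): Delta=0.0000 Bond=0.0000
(2,1): Delta=0.2911 Bond=-31.0122
(2,2): Delta=1.0000 Bond=-178.9612
V0=25.8813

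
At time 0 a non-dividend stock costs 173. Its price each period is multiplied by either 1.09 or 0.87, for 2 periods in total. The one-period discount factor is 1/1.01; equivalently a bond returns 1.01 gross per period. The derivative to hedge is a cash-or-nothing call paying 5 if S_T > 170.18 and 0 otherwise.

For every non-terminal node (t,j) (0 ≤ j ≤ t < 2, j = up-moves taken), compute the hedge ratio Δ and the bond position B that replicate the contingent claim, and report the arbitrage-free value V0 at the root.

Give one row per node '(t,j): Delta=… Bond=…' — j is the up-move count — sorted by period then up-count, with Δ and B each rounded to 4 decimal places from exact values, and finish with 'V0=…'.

Risk-neutral probability p* = (R−d)/(u−d) = (1.01−0.87)/(1.09−0.87) = 0.6364.
Terminal payoffs: V(2,0)=0.0000, V(2,1)=0.0000, V(2,2)=5.0000
(1,0): S=150.5100. Δ = (V_up−V_dn)/(S_up−S_dn) = (0.0000−0.0000)/(164.0559−130.9437) = 0.0000. V = [p*·0.0000 + (1−p*)·0.0000]/1.01 = 0.0000. B = V − Δ·S = 0.0000.
(1,1): S=188.5700. Δ = (V_up−V_dn)/(S_up−S_dn) = (5.0000−0.0000)/(205.5413−164.0559) = 0.1205. V = [p*·5.0000 + (1−p*)·0.0000]/1.01 = 3.1503. B = V − Δ·S = -19.5770.
(0,0): S=173.0000. Δ = (V_up−V_dn)/(S_up−S_dn) = (3.1503−0.0000)/(188.5700−150.5100) = 0.0828. V = [p*·3.1503 + (1−p*)·0.0000]/1.01 = 1.9849. B = V − Δ·S = -12.3347.
Each (Δ,B) replicates both successor values, so the strategy is self-financing and V0 is arbitrage-free.

(0,0): Delta=0.0828 Bond=-12.3347
(1,0): Delta=0.0000 Bond=0.0000
(1,1): Delta=0.1205 Bond=-19.5770
V0=1.9849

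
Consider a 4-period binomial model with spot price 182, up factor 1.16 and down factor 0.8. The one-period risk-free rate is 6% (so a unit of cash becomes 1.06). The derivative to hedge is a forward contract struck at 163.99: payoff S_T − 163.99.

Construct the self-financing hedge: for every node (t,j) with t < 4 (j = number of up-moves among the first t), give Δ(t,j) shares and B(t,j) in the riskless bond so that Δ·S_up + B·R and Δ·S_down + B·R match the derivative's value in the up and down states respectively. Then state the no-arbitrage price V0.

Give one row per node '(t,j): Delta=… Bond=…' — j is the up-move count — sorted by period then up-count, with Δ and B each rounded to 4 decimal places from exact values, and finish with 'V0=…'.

(0,0): Delta=1.0000 Bond=-129.8954
(1,0): Delta=1.0000 Bond=-137.6892
(1,1): Delta=1.0000 Bond=-137.6892
(2,0): Delta=1.0000 Bond=-145.9505
(2,1): Delta=1.0000 Bond=-145.9505
(2,2): Delta=1.0000 Bond=-145.9505
(3,0): Delta=1.0000 Bond=-154.7075
(3,1): Delta=1.0000 Bond=-154.7075
(3,2): Delta=1.0000 Bond=-154.7075
(3,3): Delta=1.0000 Bond=-154.7075
V0=52.1046

Since d<R<u, set p* = (R−d)/(u−d) = 0.7222; price each node as the discounted p*-expectation of its children.
At expiry t=4: V(4,0)=-89.4428, V(4,1)=-55.8966, V(4,2)=-7.2545, V(4,3)=63.2765, V(4,4)=165.5464
Node (3,0) S=93.1840: V=(p*·-55.8966+(1−p*)·-89.4428)/1.06=-61.5235; Δ=(-55.8966−-89.4428)/(108.0934−74.5472)=1.0000; B=V−Δ·S=-154.7075
Node (3,1) S=135.1168: V=(p*·-7.2545+(1−p*)·-55.8966)/1.06=-19.5907; Δ=(-7.2545−-55.8966)/(156.7355−108.0934)=1.0000; B=V−Δ·S=-154.7075
Node (3,2) S=195.9194: V=(p*·63.2765+(1−p*)·-7.2545)/1.06=41.2118; Δ=(63.2765−-7.2545)/(227.2665−156.7355)=1.0000; B=V−Δ·S=-154.7075
Node (3,3) S=284.0831: V=(p*·165.5464+(1−p*)·63.2765)/1.06=129.3755; Δ=(165.5464−63.2765)/(329.5364−227.2665)=1.0000; B=V−Δ·S=-154.7075
Node (2,0) S=116.4800: V=(p*·-19.5907+(1−p*)·-61.5235)/1.06=-29.4705; Δ=(-19.5907−-61.5235)/(135.1168−93.1840)=1.0000; B=V−Δ·S=-145.9505
Node (2,1) S=168.8960: V=(p*·41.2118+(1−p*)·-19.5907)/1.06=22.9455; Δ=(41.2118−-19.5907)/(195.9194−135.1168)=1.0000; B=V−Δ·S=-145.9505
Node (2,2) S=244.8992: V=(p*·129.3755+(1−p*)·41.2118)/1.06=98.9487; Δ=(129.3755−41.2118)/(284.0831−195.9194)=1.0000; B=V−Δ·S=-145.9505
Node (1,0) S=145.6000: V=(p*·22.9455+(1−p*)·-29.4705)/1.06=7.9108; Δ=(22.9455−-29.4705)/(168.8960−116.4800)=1.0000; B=V−Δ·S=-137.6892
Node (1,1) S=211.1200: V=(p*·98.9487+(1−p*)·22.9455)/1.06=73.4308; Δ=(98.9487−22.9455)/(244.8992−168.8960)=1.0000; B=V−Δ·S=-137.6892
Node (0,0) S=182.0000: V=(p*·73.4308+(1−p*)·7.9108)/1.06=52.1046; Δ=(73.4308−7.9108)/(211.1200−145.6000)=1.0000; B=V−Δ·S=-129.8954
Root portfolio cost Δ·182+B reproduces V0=52.1046.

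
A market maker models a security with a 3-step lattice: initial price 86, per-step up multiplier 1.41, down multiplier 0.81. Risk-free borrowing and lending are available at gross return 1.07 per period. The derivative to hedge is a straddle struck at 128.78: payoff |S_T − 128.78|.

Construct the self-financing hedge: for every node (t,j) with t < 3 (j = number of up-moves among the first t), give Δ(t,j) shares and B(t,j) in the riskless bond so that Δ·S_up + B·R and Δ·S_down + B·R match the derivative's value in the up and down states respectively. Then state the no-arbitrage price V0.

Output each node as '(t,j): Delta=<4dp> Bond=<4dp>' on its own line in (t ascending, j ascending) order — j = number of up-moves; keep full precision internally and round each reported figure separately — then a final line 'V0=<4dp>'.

No-arbitrage ⇒ martingale measure with p* = (R−d)/(u−d) = 0.4333.
Terminal payoffs: V(3,0)=83.0761, V(3,1)=49.2213, V(3,2)=9.7110, V(3,3)=112.2970
(2,0): S=56.4246. Δ = (V_up−V_dn)/(S_up−S_dn) = (49.2213−83.0761)/(79.5587−45.7039) = -1.0000. V = [p*·49.2213 + (1−p*)·83.0761]/1.07 = 63.9305. B = V − Δ·S = 120.3551.
(2,1): S=98.2206. Δ = (V_up−V_dn)/(S_up−S_dn) = (9.7110−49.2213)/(138.4910−79.5587) = -0.6704. V = [p*·9.7110 + (1−p*)·49.2213]/1.07 = 30.0002. B = V − Δ·S = 95.8506.
(2,2): S=170.9766. Δ = (V_up−V_dn)/(S_up−S_dn) = (112.2970−9.7110)/(241.0770−138.4910) = 1.0000. V = [p*·112.2970 + (1−p*)·9.7110]/1.07 = 50.6215. B = V − Δ·S = -120.3551.
(1,0): S=69.6600. Δ = (V_up−V_dn)/(S_up−S_dn) = (30.0002−63.9305)/(98.2206−56.4246) = -0.8118. V = [p*·30.0002 + (1−p*)·63.9305]/1.07 = 46.0069. B = V − Δ·S = 102.5575.
(1,1): S=121.2600. Δ = (V_up−V_dn)/(S_up−S_dn) = (50.6215−30.0002)/(170.9766−98.2206) = 0.2834. V = [p*·50.6215 + (1−p*)·30.0002]/1.07 = 36.3889. B = V − Δ·S = 2.0201.
(0,0): S=86.0000. Δ = (V_up−V_dn)/(S_up−S_dn) = (36.3889−46.0069)/(121.2600−69.6600) = -0.1864. V = [p*·36.3889 + (1−p*)·46.0069]/1.07 = 39.1019. B = V − Δ·S = 55.1320.
Root portfolio cost Δ·86+B reproduces V0=39.1019.

(0,0): Delta=-0.1864 Bond=55.1320
(1,0): Delta=-0.8118 Bond=102.5575
(1,1): Delta=0.2834 Bond=2.0201
(2,0): Delta=-1.0000 Bond=120.3551
(2,1): Delta=-0.6704 Bond=95.8506
(2,2): Delta=1.0000 Bond=-120.3551
V0=39.1019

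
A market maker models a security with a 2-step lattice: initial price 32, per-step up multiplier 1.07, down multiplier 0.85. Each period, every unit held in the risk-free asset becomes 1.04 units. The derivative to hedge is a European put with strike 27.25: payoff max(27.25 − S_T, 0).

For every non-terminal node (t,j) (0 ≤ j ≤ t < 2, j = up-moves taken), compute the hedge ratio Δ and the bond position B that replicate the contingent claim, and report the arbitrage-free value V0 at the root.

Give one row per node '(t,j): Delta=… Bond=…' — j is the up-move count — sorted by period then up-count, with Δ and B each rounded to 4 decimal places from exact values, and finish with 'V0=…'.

(0,0): Delta=-0.0769 Bond=2.5325
(1,0): Delta=-0.6902 Bond=19.3142
(1,1): Delta=0.0000 Bond=0.0000
V0=0.0710

Since d<R<u, set p* = (R−d)/(u−d) = 0.8636; price each node as the discounted p*-expectation of its children.
Terminal payoffs: V(2,0)=4.1300, V(2,1)=0.0000, V(2,2)=0.0000
Node (1,0) S=27.2000: V=(p*·0.0000+(1−p*)·4.1300)/1.04=0.5415; Δ=(0.0000−4.1300)/(29.1040−23.1200)=-0.6902; B=V−Δ·S=19.3142
Node (1,1) S=34.2400: V=(p*·0.0000+(1−p*)·0.0000)/1.04=0.0000; Δ=(0.0000−0.0000)/(36.6368−29.1040)=0.0000; B=V−Δ·S=0.0000
Node (0,0) S=32.0000: V=(p*·0.0000+(1−p*)·0.5415)/1.04=0.0710; Δ=(0.0000−0.5415)/(34.2400−27.2000)=-0.0769; B=V−Δ·S=2.5325
Self-financing check: at every node Δ·S+B equals the discounted successor values.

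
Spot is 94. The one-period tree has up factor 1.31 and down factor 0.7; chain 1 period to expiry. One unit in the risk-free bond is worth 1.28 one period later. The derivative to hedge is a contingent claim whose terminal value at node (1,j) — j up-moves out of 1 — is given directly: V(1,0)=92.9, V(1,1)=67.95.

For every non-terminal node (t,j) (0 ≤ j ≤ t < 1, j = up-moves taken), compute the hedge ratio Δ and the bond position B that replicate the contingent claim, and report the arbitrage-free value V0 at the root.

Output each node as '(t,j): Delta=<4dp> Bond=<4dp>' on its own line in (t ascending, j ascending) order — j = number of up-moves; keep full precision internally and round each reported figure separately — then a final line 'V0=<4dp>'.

The replicating-portfolio and risk-neutral prices coincide; use p* = (1.28−0.7)/(1.31−0.7) = 0.9508 for the latter.
Terminal payoffs: V(1,0)=92.9000, V(1,1)=67.9500
Node (0,0) S=94.0000: V=(p*·67.9500+(1−p*)·92.9000)/1.28=54.0446; Δ=(67.9500−92.9000)/(123.1400−65.8000)=-0.4351; B=V−Δ·S=94.9462
Check: Δ(0,0)·S0 + B(0,0) = 54.0446 = V0.

(0,0): Delta=-0.4351 Bond=94.9462
V0=54.0446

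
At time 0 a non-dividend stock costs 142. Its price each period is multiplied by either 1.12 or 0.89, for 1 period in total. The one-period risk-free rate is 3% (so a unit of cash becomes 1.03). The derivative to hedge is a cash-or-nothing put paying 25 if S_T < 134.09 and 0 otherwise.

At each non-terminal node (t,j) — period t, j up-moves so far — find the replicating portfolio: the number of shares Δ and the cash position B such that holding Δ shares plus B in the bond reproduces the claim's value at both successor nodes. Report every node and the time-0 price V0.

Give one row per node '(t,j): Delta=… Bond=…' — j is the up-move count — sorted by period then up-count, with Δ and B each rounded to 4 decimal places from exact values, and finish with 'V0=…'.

(0,0): Delta=-0.7655 Bond=118.1933
V0=9.4977

The replicating-portfolio and risk-neutral prices coincide; use p* = (1.03−0.89)/(1.12−0.89) = 0.6087 for the latter.
Terminal payoffs: V(1,0)=25.0000, V(1,1)=0.0000
Node (0,0) S=142.0000: V=(p*·0.0000+(1−p*)·25.0000)/1.03=9.4977; Δ=(0.0000−25.0000)/(159.0400−126.3800)=-0.7655; B=V−Δ·S=118.1933
The time-0 hedge costs 9.4977, which is the no-arbitrage price.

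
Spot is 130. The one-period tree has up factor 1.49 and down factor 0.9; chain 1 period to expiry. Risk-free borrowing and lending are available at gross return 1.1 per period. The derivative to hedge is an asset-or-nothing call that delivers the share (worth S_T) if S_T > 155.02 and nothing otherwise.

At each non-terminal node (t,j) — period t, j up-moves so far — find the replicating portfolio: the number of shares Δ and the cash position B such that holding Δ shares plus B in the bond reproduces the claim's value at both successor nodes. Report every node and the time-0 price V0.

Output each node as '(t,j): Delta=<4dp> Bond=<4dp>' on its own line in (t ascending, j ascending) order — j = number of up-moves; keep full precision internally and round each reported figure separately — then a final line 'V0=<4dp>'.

No-arbitrage ⇒ martingale measure with p* = (R−d)/(u−d) = 0.3390.
At expiry t=1: V(1,0)=0.0000, V(1,1)=193.7000
  t=0,j=0: stock 130.0000 → up 193.7000 (V=193.7000), down 117.0000 (V=0.0000). Price 59.6918; hedge Δ=2.5254, bond B=-268.6133.
Self-financing check: at every node Δ·S+B equals the discounted successor values.

(0,0): Delta=2.5254 Bond=-268.6133
V0=59.6918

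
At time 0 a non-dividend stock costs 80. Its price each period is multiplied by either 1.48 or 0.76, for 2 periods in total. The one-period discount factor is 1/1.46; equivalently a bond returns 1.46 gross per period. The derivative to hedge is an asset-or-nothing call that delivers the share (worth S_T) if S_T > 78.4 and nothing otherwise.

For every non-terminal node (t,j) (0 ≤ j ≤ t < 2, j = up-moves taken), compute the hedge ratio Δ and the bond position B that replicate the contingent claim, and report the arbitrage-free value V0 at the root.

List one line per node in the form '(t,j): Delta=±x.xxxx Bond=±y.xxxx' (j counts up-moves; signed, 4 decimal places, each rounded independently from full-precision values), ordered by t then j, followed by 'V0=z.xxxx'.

Since d<R<u, set p* = (R−d)/(u−d) = 0.9722; price each node as the discounted p*-expectation of its children.
Payoff layer (t=2): V(2,0)=0.0000, V(2,1)=89.9840, V(2,2)=175.2320
(1,0): S=60.8000. Δ = (V_up−V_dn)/(S_up−S_dn) = (89.9840−0.0000)/(89.9840−46.2080) = 2.0556. V = [p*·89.9840 + (1−p*)·0.0000]/1.46 = 59.9209. B = V − Δ·S = -65.0569.
(1,1): S=118.4000. Δ = (V_up−V_dn)/(S_up−S_dn) = (175.2320−89.9840)/(175.2320−89.9840) = 1.0000. V = [p*·175.2320 + (1−p*)·89.9840]/1.46 = 118.4000. B = V − Δ·S = 0.0000.
(0,0): S=80.0000. Δ = (V_up−V_dn)/(S_up−S_dn) = (118.4000−59.9209)/(118.4000−60.8000) = 1.0153. V = [p*·118.4000 + (1−p*)·59.9209]/1.46 = 79.9833. B = V − Δ·S = -1.2378.
Self-financing check: at every node Δ·S+B equals the discounted successor values.

(0,0): Delta=1.0153 Bond=-1.2378
(1,0): Delta=2.0556 Bond=-65.0569
(1,1): Delta=1.0000 Bond=0.0000
V0=79.9833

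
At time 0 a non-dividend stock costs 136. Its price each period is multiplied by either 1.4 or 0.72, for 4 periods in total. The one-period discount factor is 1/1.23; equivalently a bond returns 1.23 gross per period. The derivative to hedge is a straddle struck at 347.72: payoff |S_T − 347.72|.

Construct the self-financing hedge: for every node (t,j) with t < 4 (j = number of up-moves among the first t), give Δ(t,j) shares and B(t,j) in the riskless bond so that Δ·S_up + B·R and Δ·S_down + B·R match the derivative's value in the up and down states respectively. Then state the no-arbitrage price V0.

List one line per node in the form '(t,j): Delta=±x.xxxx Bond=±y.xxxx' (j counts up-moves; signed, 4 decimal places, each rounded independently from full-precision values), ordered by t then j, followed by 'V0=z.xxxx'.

Risk-neutral probability p* = (R−d)/(u−d) = (1.23−0.72)/(1.4−0.72) = 0.7500.
Payoff layer (t=4): V(4,0)=311.1716, V(4,1)=276.6536, V(4,2)=209.5353, V(4,3)=79.0275, V(4,4)=174.7376
  t=3,j=0: stock 50.7617 → up 71.0664 (V=276.6536), down 36.5484 (V=311.1716). Price 231.9375; hedge Δ=-1.0000, bond B=282.6992.
  t=3,j=1: stock 98.7034 → up 138.1847 (V=209.5353), down 71.0664 (V=276.6536). Price 183.9958; hedge Δ=-1.0000, bond B=282.6992.
  t=3,j=2: stock 191.9232 → up 268.6925 (V=79.0275), down 138.1847 (V=209.5353). Price 90.7760; hedge Δ=-1.0000, bond B=282.6992.
  t=3,j=3: stock 373.1840 → up 522.4576 (V=174.7376), down 268.6925 (V=79.0275). Price 122.6098; hedge Δ=0.3772, bond B=-18.1403.
  t=2,j=0: stock 70.5024 → up 98.7034 (V=183.9958), down 50.7617 (V=231.9375). Price 159.3343; hedge Δ=-1.0000, bond B=229.8367.
  t=2,j=1: stock 137.0880 → up 191.9232 (V=90.7760), down 98.7034 (V=183.9958). Price 92.7487; hedge Δ=-1.0000, bond B=229.8367.
  t=2,j=2: stock 266.5600 → up 373.1840 (V=122.6098), down 191.9232 (V=90.7760). Price 93.2125; hedge Δ=0.1756, bond B=46.3980.
  t=1,j=0: stock 97.9200 → up 137.0880 (V=92.7487), down 70.5024 (V=159.3343). Price 88.9391; hedge Δ=-1.0000, bond B=186.8591.
  t=1,j=1: stock 190.4000 → up 266.5600 (V=93.2125), down 137.0880 (V=92.7487). Price 75.6883; hedge Δ=0.0036, bond B=75.0063.
  t=0,j=0: stock 136.0000 → up 190.4000 (V=75.6883), down 97.9200 (V=88.9391). Price 64.2284; hedge Δ=-0.1433, bond B=83.7150.
Root portfolio cost Δ·136+B reproduces V0=64.2284.

(0,0): Delta=-0.1433 Bond=83.7150
(1,0): Delta=-1.0000 Bond=186.8591
(1,1): Delta=0.0036 Bond=75.0063
(2,0): Delta=-1.0000 Bond=229.8367
(2,1): Delta=-1.0000 Bond=229.8367
(2,2): Delta=0.1756 Bond=46.3980
(3,0): Delta=-1.0000 Bond=282.6992
(3,1): Delta=-1.0000 Bond=282.6992
(3,2): Delta=-1.0000 Bond=282.6992
(3,3): Delta=0.3772 Bond=-18.1403
V0=64.2284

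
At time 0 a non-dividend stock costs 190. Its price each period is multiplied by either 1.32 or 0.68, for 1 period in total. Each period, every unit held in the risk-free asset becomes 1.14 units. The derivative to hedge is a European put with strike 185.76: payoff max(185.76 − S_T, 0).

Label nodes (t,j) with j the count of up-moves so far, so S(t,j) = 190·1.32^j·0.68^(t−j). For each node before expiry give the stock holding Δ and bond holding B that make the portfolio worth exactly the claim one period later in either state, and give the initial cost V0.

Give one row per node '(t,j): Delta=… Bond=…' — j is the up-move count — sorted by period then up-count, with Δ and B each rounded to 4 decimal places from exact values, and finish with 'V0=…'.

(0,0): Delta=-0.4651 Bond=102.3289
V0=13.9539

Risk-neutral probability p* = (R−d)/(u−d) = (1.14−0.68)/(1.32−0.68) = 0.7187.
Terminal payoffs: V(1,0)=56.5600, V(1,1)=0.0000
(0,0): S=190.0000. Δ = (V_up−V_dn)/(S_up−S_dn) = (0.0000−56.5600)/(250.8000−129.2000) = -0.4651. V = [p*·0.0000 + (1−p*)·56.5600]/1.14 = 13.9539. B = V − Δ·S = 102.3289.
Each (Δ,B) replicates both successor values, so the strategy is self-financing and V0 is arbitrage-free.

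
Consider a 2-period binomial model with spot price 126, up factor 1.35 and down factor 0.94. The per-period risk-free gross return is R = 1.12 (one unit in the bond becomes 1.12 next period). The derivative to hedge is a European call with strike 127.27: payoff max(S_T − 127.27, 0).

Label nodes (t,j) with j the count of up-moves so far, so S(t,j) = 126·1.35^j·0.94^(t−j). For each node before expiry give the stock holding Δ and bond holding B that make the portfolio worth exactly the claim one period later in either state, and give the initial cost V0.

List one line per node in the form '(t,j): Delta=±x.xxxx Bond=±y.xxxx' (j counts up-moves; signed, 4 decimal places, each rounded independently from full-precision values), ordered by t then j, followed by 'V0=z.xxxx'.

The replicating-portfolio and risk-neutral prices coincide; use p* = (1.12−0.94)/(1.35−0.94) = 0.4390 for the latter.
Terminal payoffs: V(2,0)=0.0000, V(2,1)=32.6240, V(2,2)=102.3650
Node (1,0) S=118.4400: V=(p*·32.6240+(1−p*)·0.0000)/1.12=12.7882; Δ=(32.6240−0.0000)/(159.8940−111.3336)=0.6718; B=V−Δ·S=-66.7826
Node (1,1) S=170.1000: V=(p*·102.3650+(1−p*)·32.6240)/1.12=56.4661; Δ=(102.3650−32.6240)/(229.6350−159.8940)=1.0000; B=V−Δ·S=-113.6339
Node (0,0) S=126.0000: V=(p*·56.4661+(1−p*)·12.7882)/1.12=28.5391; Δ=(56.4661−12.7882)/(170.1000−118.4400)=0.8455; B=V−Δ·S=-77.9924
Check: Δ(0,0)·S0 + B(0,0) = 28.5391 = V0.

(0,0): Delta=0.8455 Bond=-77.9924
(1,0): Delta=0.6718 Bond=-66.7826
(1,1): Delta=1.0000 Bond=-113.6339
V0=28.5391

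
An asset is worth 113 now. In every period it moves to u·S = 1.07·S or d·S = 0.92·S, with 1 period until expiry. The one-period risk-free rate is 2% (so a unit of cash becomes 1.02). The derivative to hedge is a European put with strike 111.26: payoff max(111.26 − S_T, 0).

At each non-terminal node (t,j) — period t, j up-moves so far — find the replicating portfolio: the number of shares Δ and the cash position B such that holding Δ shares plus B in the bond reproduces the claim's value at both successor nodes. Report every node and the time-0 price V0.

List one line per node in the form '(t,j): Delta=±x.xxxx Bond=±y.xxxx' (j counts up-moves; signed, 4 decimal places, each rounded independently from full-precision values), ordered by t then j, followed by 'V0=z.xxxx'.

Risk-neutral probability p* = (R−d)/(u−d) = (1.02−0.92)/(1.07−0.92) = 0.6667.
At expiry t=1: V(1,0)=7.3000, V(1,1)=0.0000
(0,0): S=113.0000. Δ = (V_up−V_dn)/(S_up−S_dn) = (0.0000−7.3000)/(120.9100−103.9600) = -0.4307. V = [p*·0.0000 + (1−p*)·7.3000]/1.02 = 2.3856. B = V − Δ·S = 51.0523.
Each (Δ,B) replicates both successor values, so the strategy is self-financing and V0 is arbitrage-free.

(0,0): Delta=-0.4307 Bond=51.0523
V0=2.3856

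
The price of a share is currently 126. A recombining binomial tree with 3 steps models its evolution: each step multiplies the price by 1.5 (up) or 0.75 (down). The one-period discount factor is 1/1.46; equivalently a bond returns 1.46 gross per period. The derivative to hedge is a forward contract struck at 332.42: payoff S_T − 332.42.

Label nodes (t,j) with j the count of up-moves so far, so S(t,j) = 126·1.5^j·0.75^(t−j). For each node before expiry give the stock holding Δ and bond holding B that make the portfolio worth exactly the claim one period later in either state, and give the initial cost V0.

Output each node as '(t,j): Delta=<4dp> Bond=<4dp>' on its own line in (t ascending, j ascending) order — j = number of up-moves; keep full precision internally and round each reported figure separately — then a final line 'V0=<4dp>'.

The replicating-portfolio and risk-neutral prices coincide; use p* = (1.46−0.75)/(1.5−0.75) = 0.9467 for the latter.
Payoff layer (t=3): V(3,0)=-279.2638, V(3,1)=-226.1075, V(3,2)=-119.7950, V(3,3)=92.8300
(2,0): S=70.8750. Δ = (V_up−V_dn)/(S_up−S_dn) = (-226.1075−-279.2638)/(106.3125−53.1562) = 1.0000. V = [p*·-226.1075 + (1−p*)·-279.2638]/1.46 = -156.8099. B = V − Δ·S = -227.6849.
(2,1): S=141.7500. Δ = (V_up−V_dn)/(S_up−S_dn) = (-119.7950−-226.1075)/(212.6250−106.3125) = 1.0000. V = [p*·-119.7950 + (1−p*)·-226.1075]/1.46 = -85.9349. B = V − Δ·S = -227.6849.
(2,2): S=283.5000. Δ = (V_up−V_dn)/(S_up−S_dn) = (92.8300−-119.7950)/(425.2500−212.6250) = 1.0000. V = [p*·92.8300 + (1−p*)·-119.7950]/1.46 = 55.8151. B = V − Δ·S = -227.6849.
(1,0): S=94.5000. Δ = (V_up−V_dn)/(S_up−S_dn) = (-85.9349−-156.8099)/(141.7500−70.8750) = 1.0000. V = [p*·-85.9349 + (1−p*)·-156.8099]/1.46 = -61.4486. B = V − Δ·S = -155.9486.
(1,1): S=189.0000. Δ = (V_up−V_dn)/(S_up−S_dn) = (55.8151−-85.9349)/(283.5000−141.7500) = 1.0000. V = [p*·55.8151 + (1−p*)·-85.9349]/1.46 = 33.0514. B = V − Δ·S = -155.9486.
(0,0): S=126.0000. Δ = (V_up−V_dn)/(S_up−S_dn) = (33.0514−-61.4486)/(189.0000−94.5000) = 1.0000. V = [p*·33.0514 + (1−p*)·-61.4486]/1.46 = 19.1859. B = V − Δ·S = -106.8141.
Each (Δ,B) replicates both successor values, so the strategy is self-financing and V0 is arbitrage-free.

(0,0): Delta=1.0000 Bond=-106.8141
(1,0): Delta=1.0000 Bond=-155.9486
(1,1): Delta=1.0000 Bond=-155.9486
(2,0): Delta=1.0000 Bond=-227.6849
(2,1): Delta=1.0000 Bond=-227.6849
(2,2): Delta=1.0000 Bond=-227.6849
V0=19.1859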